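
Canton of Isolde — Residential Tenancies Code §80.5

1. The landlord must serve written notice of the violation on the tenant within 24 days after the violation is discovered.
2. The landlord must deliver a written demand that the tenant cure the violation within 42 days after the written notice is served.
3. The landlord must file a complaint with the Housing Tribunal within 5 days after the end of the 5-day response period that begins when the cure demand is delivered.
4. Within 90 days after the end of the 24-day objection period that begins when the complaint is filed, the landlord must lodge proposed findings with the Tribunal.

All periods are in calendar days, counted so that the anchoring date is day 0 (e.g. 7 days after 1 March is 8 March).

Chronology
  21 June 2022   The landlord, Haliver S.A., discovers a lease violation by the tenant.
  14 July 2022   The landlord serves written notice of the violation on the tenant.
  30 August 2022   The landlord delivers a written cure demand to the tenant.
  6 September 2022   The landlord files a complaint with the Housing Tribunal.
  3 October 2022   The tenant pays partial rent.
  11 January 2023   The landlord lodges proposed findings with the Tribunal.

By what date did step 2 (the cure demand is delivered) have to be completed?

Step 2 runs from 14 July 2022, when the written notice is served. 42 days after 14 July 2022 is 25 August 2022.

25 August 2022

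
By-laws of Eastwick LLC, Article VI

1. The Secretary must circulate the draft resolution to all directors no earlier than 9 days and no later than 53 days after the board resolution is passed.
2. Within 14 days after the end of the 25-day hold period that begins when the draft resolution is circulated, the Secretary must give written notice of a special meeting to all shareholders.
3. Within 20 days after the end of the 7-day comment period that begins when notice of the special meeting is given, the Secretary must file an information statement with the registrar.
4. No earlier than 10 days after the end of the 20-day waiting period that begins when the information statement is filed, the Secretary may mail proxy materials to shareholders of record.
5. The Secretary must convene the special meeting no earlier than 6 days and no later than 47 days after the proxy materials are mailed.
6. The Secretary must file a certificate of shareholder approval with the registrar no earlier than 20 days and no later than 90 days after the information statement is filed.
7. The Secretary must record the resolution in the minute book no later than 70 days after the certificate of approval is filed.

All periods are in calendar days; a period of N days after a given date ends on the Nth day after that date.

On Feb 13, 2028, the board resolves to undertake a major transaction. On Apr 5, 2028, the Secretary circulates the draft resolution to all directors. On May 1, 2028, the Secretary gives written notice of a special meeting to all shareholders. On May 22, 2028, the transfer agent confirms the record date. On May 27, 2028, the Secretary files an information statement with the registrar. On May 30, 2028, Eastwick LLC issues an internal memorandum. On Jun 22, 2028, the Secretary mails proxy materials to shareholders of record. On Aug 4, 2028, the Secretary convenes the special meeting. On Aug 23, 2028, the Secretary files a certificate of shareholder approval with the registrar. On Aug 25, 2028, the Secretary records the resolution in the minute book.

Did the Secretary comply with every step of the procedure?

No

Step 1 — 9 and 53 days from Feb 13, 2028 (when the board resolution is passed) are Feb 22, 2028 and Apr 6, 2028 respectively; done Apr 5, 2028, which is between those dates.
Step 2 — counting 14 days from Apr 30, 2028 (end of the 25-day hold period, which began when the draft resolution is circulated on Apr 5, 2028) gives a deadline of May 14, 2028; completed May 1, 2028, before the deadline.
Step 3 — counting 20 days from May 8, 2028 (end of the 7-day comment period, which began when notice of the special meeting is given on May 1, 2028) gives a deadline of May 28, 2028; done May 27, 2028 — timely.
Step 4 — must wait 10 days from Jun 16, 2028 (end of the 20-day waiting period, which began when the information statement is filed on May 27, 2028), so not before Jun 26, 2028; acted on Jun 22, 2028, 4 days prematurely.
The procedure was therefore not followed at step 4.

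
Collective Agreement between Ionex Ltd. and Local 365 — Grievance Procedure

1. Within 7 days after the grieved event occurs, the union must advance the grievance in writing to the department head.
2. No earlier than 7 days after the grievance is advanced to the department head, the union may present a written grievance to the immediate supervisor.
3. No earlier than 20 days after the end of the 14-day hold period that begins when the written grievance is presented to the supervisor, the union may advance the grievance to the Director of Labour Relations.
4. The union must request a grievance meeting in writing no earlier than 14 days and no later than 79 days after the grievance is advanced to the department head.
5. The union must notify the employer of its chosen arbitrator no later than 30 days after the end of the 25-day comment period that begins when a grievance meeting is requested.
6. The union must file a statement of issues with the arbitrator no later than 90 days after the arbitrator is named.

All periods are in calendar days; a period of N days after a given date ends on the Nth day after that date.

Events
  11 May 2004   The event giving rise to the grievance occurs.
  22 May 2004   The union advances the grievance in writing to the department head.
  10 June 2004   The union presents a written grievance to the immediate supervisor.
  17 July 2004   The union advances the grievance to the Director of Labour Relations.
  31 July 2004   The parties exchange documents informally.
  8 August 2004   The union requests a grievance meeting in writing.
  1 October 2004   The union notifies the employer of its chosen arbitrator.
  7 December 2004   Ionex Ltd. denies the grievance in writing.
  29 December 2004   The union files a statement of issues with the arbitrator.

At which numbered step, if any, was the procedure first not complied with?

Step 1

Step 1 — counting 7 days from 11 May 2004 (when the grieved event occurs) gives a deadline of 18 May 2004; 22 May 2004 misses that deadline by 4 days.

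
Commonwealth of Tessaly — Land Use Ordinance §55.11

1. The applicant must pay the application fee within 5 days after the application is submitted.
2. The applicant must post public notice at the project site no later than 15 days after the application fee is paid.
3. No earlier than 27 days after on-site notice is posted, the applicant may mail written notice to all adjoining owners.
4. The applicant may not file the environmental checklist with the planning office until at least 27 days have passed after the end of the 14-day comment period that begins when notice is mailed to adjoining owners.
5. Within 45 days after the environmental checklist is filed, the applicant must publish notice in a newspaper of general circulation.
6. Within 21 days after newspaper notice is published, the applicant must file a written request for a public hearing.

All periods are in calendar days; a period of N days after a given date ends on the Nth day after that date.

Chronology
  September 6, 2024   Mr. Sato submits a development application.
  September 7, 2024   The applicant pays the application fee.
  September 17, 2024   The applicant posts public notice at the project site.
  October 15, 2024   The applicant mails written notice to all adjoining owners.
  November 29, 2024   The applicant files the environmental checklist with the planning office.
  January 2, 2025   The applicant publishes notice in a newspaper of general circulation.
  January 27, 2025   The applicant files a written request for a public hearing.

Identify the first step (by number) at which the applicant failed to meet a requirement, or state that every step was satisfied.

Step 6

Step 1: 5 days after September 6, 2024 (when the application is submitted) is September 11, 2024; September 7, 2024 is within that limit.
Step 2: 15 days after September 7, 2024 (when the application fee is paid) is September 22, 2024; September 17, 2024 is within that limit.
Step 3: the earliest permitted date is 27 days after September 17, 2024 (when on-site notice is posted), i.e. October 14, 2024; done October 15, 2024, after the minimum wait.
Step 4: the earliest permitted date is 27 days after October 29, 2024 (end of the 14-day comment period, which began when notice is mailed to adjoining owners on October 15, 2024), i.e. November 25, 2024; done November 29, 2024 — permitted.
Step 5: 45 days after November 29, 2024 (when the environmental checklist is filed) is January 13, 2025; done January 2, 2025 — timely.
Step 6: 21 days after January 2, 2025 (when newspaper notice is published) is January 23, 2025; not done until January 27, 2025, 4 days after the deadline.
That is the first point of non-compliance.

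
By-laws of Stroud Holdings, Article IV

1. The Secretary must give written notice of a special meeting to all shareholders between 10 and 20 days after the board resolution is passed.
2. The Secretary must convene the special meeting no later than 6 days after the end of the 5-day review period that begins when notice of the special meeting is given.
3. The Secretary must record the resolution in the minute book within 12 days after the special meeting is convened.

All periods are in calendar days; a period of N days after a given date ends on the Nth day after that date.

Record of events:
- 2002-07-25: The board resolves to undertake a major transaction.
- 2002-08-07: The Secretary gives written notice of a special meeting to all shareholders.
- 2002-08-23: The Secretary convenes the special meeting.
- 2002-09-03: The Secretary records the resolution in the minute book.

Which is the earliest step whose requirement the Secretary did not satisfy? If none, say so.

Step 2

(1) the permitted window runs from 2002-07-25 + 10 = 2002-08-04 to 2002-07-25 + 20 = 2002-08-14; done 2002-08-07, which is between those dates.
(2) due by 2002-08-12 + 6 days = 2002-08-18; not done until 2002-08-23, 5 days after the deadline.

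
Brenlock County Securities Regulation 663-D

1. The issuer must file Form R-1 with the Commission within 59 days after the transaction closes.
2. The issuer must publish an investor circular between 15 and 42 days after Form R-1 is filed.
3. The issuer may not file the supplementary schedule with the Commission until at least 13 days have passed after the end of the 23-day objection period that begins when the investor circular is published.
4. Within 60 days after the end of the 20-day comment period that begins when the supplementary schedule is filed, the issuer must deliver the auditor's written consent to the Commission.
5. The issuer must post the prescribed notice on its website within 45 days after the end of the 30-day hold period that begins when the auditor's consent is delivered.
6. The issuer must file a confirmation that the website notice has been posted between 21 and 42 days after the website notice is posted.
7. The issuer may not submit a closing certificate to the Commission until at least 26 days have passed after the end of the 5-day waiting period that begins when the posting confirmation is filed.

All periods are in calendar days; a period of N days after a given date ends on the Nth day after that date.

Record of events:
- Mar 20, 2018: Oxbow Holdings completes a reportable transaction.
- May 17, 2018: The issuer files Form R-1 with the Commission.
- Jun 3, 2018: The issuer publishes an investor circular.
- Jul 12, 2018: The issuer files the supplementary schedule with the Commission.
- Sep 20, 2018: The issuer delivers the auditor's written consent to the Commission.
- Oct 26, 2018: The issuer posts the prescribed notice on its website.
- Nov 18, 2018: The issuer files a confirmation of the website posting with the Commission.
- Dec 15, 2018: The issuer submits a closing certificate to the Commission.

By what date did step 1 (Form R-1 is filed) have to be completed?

Step 1 runs from Mar 20, 2018, when the transaction closes. 59 days after Mar 20, 2018 is May 18, 2018.

May 18, 2018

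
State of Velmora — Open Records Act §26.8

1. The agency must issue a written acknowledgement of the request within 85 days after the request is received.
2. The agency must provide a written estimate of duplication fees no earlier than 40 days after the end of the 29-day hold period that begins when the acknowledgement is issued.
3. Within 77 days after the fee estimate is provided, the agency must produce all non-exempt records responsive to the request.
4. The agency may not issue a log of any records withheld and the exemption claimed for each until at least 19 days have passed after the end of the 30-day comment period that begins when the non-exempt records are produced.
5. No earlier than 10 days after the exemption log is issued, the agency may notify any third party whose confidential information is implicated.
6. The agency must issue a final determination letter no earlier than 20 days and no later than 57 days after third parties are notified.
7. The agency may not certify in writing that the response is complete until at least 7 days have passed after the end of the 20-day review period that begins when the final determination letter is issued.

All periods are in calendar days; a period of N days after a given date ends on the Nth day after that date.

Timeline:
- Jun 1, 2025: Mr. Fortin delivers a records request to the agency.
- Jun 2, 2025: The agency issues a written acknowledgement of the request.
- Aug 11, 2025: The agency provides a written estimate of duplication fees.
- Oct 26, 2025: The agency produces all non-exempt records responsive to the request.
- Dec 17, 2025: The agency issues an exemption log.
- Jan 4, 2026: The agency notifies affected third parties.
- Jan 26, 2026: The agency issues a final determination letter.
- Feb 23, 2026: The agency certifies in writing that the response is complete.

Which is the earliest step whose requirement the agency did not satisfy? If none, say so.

Step 1: 85 days after Jun 1, 2025 (when the request is received) is Aug 25, 2025; Jun 2, 2025 is within that limit.
Step 2: the earliest permitted date is 40 days after Jul 1, 2025 (end of the 29-day hold period, which began when the acknowledgement is issued on Jun 2, 2025), i.e. Aug 10, 2025; done Aug 11, 2025, after the minimum wait.
Step 3: 77 days after Aug 11, 2025 (when the fee estimate is provided) is Oct 27, 2025; completed Oct 26, 2025, before the deadline.
Step 4: the earliest permitted date is 19 days after Nov 25, 2025 (end of the 30-day comment period, which began when the non-exempt records are produced on Oct 26, 2025), i.e. Dec 14, 2025; done Dec 17, 2025, after the minimum wait.
Step 5: the earliest permitted date is 10 days after Dec 17, 2025 (when the exemption log is issued), i.e. Dec 27, 2025; done Jan 4, 2026, after the minimum wait.
Step 6: the window is 20–57 days after Jan 4, 2026 (when third parties are notified), so Jan 24, 2026 through Mar 2, 2026; Jan 26, 2026 falls inside that range.
Step 7: the earliest permitted date is 7 days after Feb 15, 2026 (end of the 20-day review period, which began when the final determination letter is issued on Jan 26, 2026), i.e. Feb 22, 2026; done Feb 23, 2026 — permitted.

None — every step was satisfied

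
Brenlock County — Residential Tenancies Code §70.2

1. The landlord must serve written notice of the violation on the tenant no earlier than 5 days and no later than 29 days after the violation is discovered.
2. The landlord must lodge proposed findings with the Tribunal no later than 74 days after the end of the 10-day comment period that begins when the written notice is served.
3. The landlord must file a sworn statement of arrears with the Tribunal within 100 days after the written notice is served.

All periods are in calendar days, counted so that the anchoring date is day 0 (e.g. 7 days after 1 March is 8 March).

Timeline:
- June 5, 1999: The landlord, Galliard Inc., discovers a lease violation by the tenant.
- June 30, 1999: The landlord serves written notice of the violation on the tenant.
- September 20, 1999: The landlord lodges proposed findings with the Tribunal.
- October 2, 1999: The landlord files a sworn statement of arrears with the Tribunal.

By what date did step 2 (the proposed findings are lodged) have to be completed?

The written notice is served on June 30, 1999; the 10-day comment period therefore ends July 10, 1999, and step 2 runs from that date. 74 days after July 10, 1999 is September 22, 1999.

September 22, 1999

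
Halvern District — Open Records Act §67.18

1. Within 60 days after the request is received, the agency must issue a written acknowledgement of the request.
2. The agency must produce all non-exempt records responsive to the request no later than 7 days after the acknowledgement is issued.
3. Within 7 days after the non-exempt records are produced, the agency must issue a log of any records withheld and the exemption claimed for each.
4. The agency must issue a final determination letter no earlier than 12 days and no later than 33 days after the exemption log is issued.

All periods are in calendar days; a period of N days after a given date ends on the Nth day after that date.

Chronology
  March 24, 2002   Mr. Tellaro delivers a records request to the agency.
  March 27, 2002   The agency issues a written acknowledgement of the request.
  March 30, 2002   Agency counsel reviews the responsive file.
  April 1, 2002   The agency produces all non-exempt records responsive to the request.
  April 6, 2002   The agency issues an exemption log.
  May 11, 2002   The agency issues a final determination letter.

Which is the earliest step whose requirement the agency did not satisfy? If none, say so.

Step 4

Step 1: 60 days after March 24, 2002 (when the request is received) is May 23, 2002; done March 27, 2002 — timely.
Step 2: 7 days after March 27, 2002 (when the acknowledgement is issued) is April 3, 2002; completed April 1, 2002, before the deadline.
Step 3: 7 days after April 1, 2002 (when the non-exempt records are produced) is April 8, 2002; completed April 6, 2002, before the deadline.
Step 4: the window is 12–33 days after April 6, 2002 (when the exemption log is issued), so April 18, 2002 through May 9, 2002; done May 11, 2002 — 2 days after the window closed.
Later steps need not be reached.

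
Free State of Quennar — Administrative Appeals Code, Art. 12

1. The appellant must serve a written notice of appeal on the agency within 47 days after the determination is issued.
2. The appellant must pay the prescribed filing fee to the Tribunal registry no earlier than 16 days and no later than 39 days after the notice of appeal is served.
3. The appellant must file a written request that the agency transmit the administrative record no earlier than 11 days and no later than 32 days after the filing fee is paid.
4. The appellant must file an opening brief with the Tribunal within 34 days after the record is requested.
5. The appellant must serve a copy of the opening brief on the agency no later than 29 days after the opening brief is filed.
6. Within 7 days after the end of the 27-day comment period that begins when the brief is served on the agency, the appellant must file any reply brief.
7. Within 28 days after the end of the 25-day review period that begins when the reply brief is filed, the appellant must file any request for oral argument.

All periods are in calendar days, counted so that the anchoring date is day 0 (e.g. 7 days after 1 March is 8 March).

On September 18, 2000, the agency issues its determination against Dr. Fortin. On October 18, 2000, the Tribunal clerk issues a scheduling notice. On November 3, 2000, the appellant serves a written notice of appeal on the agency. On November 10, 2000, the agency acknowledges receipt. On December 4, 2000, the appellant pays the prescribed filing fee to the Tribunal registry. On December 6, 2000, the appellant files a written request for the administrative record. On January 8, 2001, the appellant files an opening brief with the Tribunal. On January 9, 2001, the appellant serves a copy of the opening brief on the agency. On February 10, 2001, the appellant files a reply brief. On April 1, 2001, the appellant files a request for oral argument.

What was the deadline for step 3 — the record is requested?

January 5, 2001

Step 3 runs from December 4, 2000, when the filing fee is paid. The window is 11–32 days after December 4, 2000; it closes on January 5, 2001.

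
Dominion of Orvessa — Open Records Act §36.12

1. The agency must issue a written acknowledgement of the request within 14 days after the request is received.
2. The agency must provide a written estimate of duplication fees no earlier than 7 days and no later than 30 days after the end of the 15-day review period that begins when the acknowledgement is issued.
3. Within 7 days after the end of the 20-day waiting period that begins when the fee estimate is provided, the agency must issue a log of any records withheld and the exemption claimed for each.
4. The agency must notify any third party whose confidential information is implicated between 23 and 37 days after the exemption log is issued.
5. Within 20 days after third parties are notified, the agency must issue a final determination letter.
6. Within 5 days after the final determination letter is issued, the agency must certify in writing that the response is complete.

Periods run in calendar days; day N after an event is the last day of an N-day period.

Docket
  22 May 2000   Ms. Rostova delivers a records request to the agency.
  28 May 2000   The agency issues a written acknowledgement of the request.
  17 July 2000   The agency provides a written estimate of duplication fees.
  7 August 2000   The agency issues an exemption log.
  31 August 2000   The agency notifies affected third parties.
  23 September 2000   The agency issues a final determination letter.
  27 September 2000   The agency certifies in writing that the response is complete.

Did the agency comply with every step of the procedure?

No

(1) due by 22 May 2000 + 14 days = 5 June 2000; 28 May 2000 is within that limit.
(2) the permitted window runs from 12 June 2000 + 7 = 19 June 2000 to 12 June 2000 + 30 = 12 July 2000; 17 July 2000 is 5 days past the end of the window.
The procedure was therefore not followed at step 2.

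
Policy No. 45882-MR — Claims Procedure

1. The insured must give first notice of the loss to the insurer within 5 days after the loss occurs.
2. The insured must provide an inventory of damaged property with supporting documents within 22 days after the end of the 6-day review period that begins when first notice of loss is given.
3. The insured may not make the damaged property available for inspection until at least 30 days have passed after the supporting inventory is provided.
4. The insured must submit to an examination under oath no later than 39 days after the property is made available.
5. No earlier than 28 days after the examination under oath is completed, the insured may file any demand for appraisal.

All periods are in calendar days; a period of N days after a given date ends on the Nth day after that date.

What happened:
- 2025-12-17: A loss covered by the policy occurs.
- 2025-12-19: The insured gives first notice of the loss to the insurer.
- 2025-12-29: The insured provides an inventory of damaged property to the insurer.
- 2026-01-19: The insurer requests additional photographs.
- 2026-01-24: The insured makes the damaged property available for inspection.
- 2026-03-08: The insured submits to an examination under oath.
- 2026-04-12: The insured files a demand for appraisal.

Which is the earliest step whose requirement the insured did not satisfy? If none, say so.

(1) due by 2025-12-17 + 5 days = 2025-12-22; completed 2025-12-19, before the deadline.
(2) due by 2025-12-25 + 22 days = 2026-01-16; done 2025-12-29 — timely.
(3) permitted from 2025-12-29 + 30 days = 2026-01-28 onward; 2026-01-24 is 4 days before the earliest permitted date.
No need to go further; step 3 was not satisfied.

Step 3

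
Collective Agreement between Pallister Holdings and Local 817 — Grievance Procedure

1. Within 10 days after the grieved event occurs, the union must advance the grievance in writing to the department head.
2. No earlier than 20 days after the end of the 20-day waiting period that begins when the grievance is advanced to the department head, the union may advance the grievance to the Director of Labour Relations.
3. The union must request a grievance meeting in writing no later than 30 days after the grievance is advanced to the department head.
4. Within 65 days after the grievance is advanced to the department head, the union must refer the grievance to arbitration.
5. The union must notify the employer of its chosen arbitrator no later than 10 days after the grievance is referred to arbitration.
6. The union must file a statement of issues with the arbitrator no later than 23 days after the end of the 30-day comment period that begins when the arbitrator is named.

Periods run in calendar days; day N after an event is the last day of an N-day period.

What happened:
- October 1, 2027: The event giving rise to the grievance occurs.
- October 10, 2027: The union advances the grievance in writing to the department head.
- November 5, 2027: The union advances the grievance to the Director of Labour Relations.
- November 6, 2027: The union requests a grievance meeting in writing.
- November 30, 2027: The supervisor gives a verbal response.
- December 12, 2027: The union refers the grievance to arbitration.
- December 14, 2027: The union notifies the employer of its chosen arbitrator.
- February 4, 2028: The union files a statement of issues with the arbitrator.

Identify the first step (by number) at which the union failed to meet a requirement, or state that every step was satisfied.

Step 1 — counting 10 days from October 1, 2027 (when the grieved event occurs) gives a deadline of October 11, 2027; completed October 10, 2027, before the deadline.
Step 2 — must wait 20 days from October 30, 2027 (end of the 20-day waiting period, which began when the grievance is advanced to the department head on October 10, 2027), so not before November 19, 2027; November 5, 2027 is 14 days before the earliest permitted date.

Step 2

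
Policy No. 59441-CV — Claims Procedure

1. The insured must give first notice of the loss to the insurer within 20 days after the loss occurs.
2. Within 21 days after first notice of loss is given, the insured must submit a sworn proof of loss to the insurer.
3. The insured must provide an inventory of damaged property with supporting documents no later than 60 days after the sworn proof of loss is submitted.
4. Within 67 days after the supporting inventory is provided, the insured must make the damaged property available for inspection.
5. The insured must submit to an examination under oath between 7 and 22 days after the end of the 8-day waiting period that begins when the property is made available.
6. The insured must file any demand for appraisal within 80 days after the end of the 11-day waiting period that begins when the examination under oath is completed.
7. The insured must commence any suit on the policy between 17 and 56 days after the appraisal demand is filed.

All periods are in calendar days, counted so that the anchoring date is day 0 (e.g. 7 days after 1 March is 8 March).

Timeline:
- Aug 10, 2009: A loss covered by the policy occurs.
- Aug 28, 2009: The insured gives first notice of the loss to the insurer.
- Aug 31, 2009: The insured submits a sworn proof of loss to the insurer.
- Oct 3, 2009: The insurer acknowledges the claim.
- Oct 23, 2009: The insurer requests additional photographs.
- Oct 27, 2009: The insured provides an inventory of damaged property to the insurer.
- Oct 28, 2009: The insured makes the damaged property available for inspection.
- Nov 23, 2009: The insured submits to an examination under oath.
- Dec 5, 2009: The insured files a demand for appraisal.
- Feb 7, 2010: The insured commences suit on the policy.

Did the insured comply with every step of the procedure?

Step 1 — counting 20 days from Aug 10, 2009 (when the loss occurs) gives a deadline of Aug 30, 2009; done Aug 28, 2009 — timely.
Step 2 — counting 21 days from Aug 28, 2009 (when first notice of loss is given) gives a deadline of Sep 18, 2009; Aug 31, 2009 is within that limit.
Step 3 — counting 60 days from Aug 31, 2009 (when the sworn proof of loss is submitted) gives a deadline of Oct 30, 2009; completed Oct 27, 2009, before the deadline.
Step 4 — counting 67 days from Oct 27, 2009 (when the supporting inventory is provided) gives a deadline of Jan 2, 2010; done Oct 28, 2009 — timely.
Step 5 — 7 and 22 days from Nov 5, 2009 (end of the 8-day waiting period, which began when the property is made available on Oct 28, 2009) are Nov 12, 2009 and Nov 27, 2009 respectively; done Nov 23, 2009, which is between those dates.
Step 6 — counting 80 days from Dec 4, 2009 (end of the 11-day waiting period, which began when the examination under oath is completed on Nov 23, 2009) gives a deadline of Feb 22, 2010; completed Dec 5, 2009, before the deadline.
Step 7 — 17 and 56 days from Dec 5, 2009 (when the appraisal demand is filed) are Dec 22, 2009 and Jan 30, 2010 respectively; done Feb 7, 2010 — 8 days after the window closed.

No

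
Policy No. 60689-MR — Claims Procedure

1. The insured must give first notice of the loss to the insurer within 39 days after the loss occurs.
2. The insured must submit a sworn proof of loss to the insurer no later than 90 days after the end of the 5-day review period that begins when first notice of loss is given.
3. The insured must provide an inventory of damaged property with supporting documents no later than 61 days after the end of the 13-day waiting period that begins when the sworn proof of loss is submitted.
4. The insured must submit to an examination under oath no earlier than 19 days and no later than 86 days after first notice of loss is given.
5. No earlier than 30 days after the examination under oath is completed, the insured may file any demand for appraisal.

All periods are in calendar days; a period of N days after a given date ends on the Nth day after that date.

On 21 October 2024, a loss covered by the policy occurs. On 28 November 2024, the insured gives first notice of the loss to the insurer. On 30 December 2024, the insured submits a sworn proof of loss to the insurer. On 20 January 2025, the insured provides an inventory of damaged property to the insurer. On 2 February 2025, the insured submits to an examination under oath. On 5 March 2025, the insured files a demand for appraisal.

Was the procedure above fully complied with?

(1) due by 21 October 2024 + 39 days = 29 November 2024; done 28 November 2024 — timely.
(2) due by 3 December 2024 + 90 days = 3 March 2025; 30 December 2024 is within that limit.
(3) due by 12 January 2025 + 61 days = 14 March 2025; completed 20 January 2025, before the deadline.
(4) the permitted window runs from 28 November 2024 + 19 = 17 December 2024 to 28 November 2024 + 86 = 22 February 2025; done 2 February 2025 — within the window.
(5) permitted from 2 February 2025 + 30 days = 4 March 2025 onward; done 5 March 2025, after the minimum wait.

Yes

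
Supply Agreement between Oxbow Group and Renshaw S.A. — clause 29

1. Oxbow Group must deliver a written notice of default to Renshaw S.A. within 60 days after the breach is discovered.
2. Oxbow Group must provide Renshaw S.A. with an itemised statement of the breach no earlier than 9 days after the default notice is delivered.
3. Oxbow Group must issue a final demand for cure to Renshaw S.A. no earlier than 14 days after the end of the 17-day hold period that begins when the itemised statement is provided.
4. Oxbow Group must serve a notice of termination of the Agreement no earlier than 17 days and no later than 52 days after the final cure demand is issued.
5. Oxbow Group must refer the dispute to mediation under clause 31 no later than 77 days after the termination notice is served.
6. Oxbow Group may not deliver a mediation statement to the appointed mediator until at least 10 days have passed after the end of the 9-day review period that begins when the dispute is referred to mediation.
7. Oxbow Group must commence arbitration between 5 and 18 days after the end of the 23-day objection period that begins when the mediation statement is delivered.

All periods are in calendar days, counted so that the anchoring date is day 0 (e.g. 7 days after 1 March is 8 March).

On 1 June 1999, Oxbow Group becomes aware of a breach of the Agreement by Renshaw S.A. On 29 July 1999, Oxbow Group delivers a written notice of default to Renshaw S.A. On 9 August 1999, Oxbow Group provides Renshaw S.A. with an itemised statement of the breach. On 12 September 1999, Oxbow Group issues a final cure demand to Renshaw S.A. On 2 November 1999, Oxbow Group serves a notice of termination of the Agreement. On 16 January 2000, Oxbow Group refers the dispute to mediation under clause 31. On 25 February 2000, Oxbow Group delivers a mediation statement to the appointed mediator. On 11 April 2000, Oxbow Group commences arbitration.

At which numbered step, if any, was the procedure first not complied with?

Step 1: 60 days after 1 June 1999 (when the breach is discovered) is 31 July 1999; completed 29 July 1999, before the deadline.
Step 2: the earliest permitted date is 9 days after 29 July 1999 (when the default notice is delivered), i.e. 7 August 1999; done 9 August 1999, after the minimum wait.
Step 3: the earliest permitted date is 14 days after 26 August 1999 (end of the 17-day hold period, which began when the itemised statement is provided on 9 August 1999), i.e. 9 September 1999; done 12 September 1999, after the minimum wait.
Step 4: the window is 17–52 days after 12 September 1999 (when the final cure demand is issued), so 29 September 1999 through 3 November 1999; done 2 November 1999, which is between those dates.
Step 5: 77 days after 2 November 1999 (when the termination notice is served) is 18 January 2000; done 16 January 2000 — timely.
Step 6: the earliest permitted date is 10 days after 25 January 2000 (end of the 9-day review period, which began when the dispute is referred to mediation on 16 January 2000), i.e. 4 February 2000; 25 February 2000 is on or after that date.
Step 7: the window is 5–18 days after 19 March 2000 (end of the 23-day objection period, which began when the mediation statement is delivered on 25 February 2000), so 24 March 2000 through 6 April 2000; 11 April 2000 is 5 days past the end of the window.

Step 7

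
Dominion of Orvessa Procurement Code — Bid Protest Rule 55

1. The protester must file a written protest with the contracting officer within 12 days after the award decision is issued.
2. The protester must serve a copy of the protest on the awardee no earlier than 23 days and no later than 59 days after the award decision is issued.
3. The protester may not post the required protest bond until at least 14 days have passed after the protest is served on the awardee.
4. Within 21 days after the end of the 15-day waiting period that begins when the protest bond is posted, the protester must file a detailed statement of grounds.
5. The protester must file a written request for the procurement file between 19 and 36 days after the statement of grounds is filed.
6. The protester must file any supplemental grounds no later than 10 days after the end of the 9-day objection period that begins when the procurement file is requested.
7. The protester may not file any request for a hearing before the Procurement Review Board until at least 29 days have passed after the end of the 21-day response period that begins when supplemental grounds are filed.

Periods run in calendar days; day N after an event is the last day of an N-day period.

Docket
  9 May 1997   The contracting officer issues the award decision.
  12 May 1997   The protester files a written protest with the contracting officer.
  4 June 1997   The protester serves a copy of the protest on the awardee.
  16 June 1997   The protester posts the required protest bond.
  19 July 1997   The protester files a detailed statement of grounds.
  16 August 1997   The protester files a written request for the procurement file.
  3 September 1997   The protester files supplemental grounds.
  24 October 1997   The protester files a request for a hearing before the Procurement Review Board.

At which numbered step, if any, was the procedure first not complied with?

(1) due by 9 May 1997 + 12 days = 21 May 1997; completed 12 May 1997, before the deadline.
(2) the permitted window runs from 9 May 1997 + 23 = 1 June 1997 to 9 May 1997 + 59 = 7 July 1997; done 4 June 1997, which is between those dates.
(3) permitted from 4 June 1997 + 14 days = 18 June 1997 onward; done 16 June 1997 — 2 days too early.

Step 3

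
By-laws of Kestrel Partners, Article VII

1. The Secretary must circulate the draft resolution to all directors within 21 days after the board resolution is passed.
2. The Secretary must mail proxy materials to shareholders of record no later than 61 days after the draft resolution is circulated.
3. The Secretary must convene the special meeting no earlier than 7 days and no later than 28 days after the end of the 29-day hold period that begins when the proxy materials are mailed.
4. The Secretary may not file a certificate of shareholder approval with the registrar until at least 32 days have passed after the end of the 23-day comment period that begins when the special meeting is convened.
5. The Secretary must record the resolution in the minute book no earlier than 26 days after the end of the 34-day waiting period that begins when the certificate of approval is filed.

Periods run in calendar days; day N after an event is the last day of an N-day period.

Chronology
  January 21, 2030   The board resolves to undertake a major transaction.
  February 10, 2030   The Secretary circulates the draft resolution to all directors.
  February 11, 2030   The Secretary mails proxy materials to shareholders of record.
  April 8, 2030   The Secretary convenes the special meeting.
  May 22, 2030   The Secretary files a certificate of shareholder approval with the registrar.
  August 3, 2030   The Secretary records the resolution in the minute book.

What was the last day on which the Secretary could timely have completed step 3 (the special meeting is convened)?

The proxy materials are mailed on February 11, 2030; the 29-day hold period therefore ends March 12, 2030, and step 3 runs from that date. The window is 7–28 days after March 12, 2030; it closes on April 9, 2030.

April 9, 2030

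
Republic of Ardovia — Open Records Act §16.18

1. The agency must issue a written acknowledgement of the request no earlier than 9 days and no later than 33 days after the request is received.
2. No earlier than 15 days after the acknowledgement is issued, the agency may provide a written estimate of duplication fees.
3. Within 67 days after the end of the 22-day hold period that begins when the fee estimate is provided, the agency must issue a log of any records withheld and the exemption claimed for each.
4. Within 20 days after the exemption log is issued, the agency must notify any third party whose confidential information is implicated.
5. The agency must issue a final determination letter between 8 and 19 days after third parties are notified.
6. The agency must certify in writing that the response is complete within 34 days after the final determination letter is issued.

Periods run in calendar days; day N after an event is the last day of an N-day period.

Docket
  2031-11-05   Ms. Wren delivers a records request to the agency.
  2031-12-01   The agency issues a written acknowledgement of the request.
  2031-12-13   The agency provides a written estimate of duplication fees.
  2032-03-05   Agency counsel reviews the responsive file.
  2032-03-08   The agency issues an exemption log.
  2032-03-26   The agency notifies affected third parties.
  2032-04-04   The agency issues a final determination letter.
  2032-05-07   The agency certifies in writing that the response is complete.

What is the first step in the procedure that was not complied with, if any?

Step 1: the window is 9–33 days after 2031-11-05 (when the request is received), so 2031-11-14 through 2031-12-08; 2031-12-01 falls inside that range.
Step 2: the earliest permitted date is 15 days after 2031-12-01 (when the acknowledgement is issued), i.e. 2031-12-16; done 2031-12-13 — 3 days too early.
The procedure was therefore not followed at step 2.

Step 2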